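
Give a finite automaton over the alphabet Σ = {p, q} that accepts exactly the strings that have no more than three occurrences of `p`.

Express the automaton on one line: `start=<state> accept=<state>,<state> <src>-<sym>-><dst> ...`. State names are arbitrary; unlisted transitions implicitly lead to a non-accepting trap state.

Only the number of `p`s matters, and only up to 4. Make a chain A → B → C → D → E advanced by each `p` (with E absorbing); every other symbol self-loops. The accepting set is {A, B, C, D}.
       p  q 
>* A   B  A 
 * B   C  B 
 * C   D  C 
 * D   E  D 
   E   E  E 
(> = start, * = accepting)

start=A accept=A,B,C,D A-p->B A-q->A B-p->C B-q->B C-p->D C-q->C D-p->E D-q->D E-p->E E-q->E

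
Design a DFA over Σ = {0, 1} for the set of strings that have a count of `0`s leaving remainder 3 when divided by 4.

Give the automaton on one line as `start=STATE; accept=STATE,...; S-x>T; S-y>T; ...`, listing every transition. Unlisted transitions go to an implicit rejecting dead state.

The only thing that matters is how many `0`s have appeared, reduced mod 4. Use one state per residue: q0 for 0, …, q3 for 3. Reading `0` moves to the next residue; anything else stays put. q3 is accepting.
        0   1  
>  q0   q1  q0 
   q1   q2  q1 
   q2   q3  q2 
 * q3   q0  q3 
(> = start, * = accepting)

start=q0; accept=q3; q0-0>q1; q0-1>q0; q1-0>q2; q1-1>q1; q2-0>q3; q2-1>q2; q3-0>q0; q3-1>q3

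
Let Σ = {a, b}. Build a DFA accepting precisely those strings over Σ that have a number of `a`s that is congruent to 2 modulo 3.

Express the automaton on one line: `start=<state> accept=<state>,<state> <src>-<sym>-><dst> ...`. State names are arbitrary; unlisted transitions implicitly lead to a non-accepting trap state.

Keep the running count of `a`s modulo 3: each `a` advances along the cycle s0 → s1 → s2 → s0 while other symbols loop. Accept at s2.
3 states suffice.
        a   b  
>  s0   s1  s0 
   s1   s2  s1 
 * s2   s0  s2 
(> = start, * = accepting)

start=s0 accept=s2 s0-a->s1 s0-b->s0 s1-a->s2 s1-b->s1 s2-a->s0 s2-b->s2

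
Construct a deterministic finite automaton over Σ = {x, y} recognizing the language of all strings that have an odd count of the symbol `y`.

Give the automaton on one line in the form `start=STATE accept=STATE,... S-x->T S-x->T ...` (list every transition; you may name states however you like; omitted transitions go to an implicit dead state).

The only thing that matters is how many `y`s have appeared, reduced mod 2. Use one state per residue: q0 for 0, …, q1 for 1. Reading `y` moves to the next residue; anything else stays put. q1 is accepting.
        x   y  
>  q0   q0  q1 
 * q1   q1  q0 
(> = start, * = accepting)

start=q0 accept=q1 q0-x->q0 q0-y->q1 q1-x->q1 q1-y->q0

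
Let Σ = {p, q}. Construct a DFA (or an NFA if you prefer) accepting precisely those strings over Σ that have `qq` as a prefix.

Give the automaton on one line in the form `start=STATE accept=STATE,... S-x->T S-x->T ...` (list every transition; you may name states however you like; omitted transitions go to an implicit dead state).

Walk along `qq` while the input agrees: from s0 take `q` to s1, and so on. Any deviation drops to the rejecting sink s3. Once s2 is reached the prefix is confirmed and every continuation is accepted.
A 4-state machine:
        p   q  
>  s0   s3  s1 
   s1   s3  s2 
 * s2   s2  s2 
   s3   s3  s3 
(> = start, * = accepting)

start=s0 accept=s2 s0-p->s3 s0-q->s1 s1-p->s3 s1-q->s2 s2-p->s2 s2-q->s2 s3-p->s3 s3-q->s3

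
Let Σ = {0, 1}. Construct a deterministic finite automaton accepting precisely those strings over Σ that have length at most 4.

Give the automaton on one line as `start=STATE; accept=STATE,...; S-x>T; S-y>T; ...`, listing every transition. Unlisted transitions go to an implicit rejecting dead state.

Count input length up to 5: every symbol moves from S0 toward S5, which means 'more than 4' and absorbs. Accept from {S0, S1, S2, S3, S4}.
        0   1  
>* S0   S1  S1 
 * S1   S2  S2 
 * S2   S3  S3 
 * S3   S4  S4 
 * S4   S5  S5 
   S5   S5  S5 
(> = start, * = accepting)

start=S0; accept=S0,S1,S2,S3,S4; S0-0>S1; S0-1>S1; S1-0>S2; S1-1>S2; S2-0>S3; S2-1>S3; S3-0>S4; S3-1>S4; S4-0>S5; S4-1>S5; S5-0>S5; S5-1>S5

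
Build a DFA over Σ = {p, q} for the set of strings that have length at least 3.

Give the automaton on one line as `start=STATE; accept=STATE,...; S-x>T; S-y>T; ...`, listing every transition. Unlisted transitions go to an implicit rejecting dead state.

We only need to distinguish lengths 0, 1, …, 3, and '>3'. Chain s0 → s1 → s2 → s3 → s4 on every symbol, with s4 looping. Accepting states: {s3, s4}.
5 states suffice.
        p   q  
>  s0   s1  s1 
   s1   s2  s2 
   s2   s3  s3 
 * s3   s4  s4 
 * s4   s4  s4 
(> = start, * = accepting)

start=s0; accept=s3,s4; s0-p>s1; s0-q>s1; s1-p>s2; s1-q>s2; s2-p>s3; s2-q>s3; s3-p>s4; s3-q>s4; s4-p>s4; s4-q>s4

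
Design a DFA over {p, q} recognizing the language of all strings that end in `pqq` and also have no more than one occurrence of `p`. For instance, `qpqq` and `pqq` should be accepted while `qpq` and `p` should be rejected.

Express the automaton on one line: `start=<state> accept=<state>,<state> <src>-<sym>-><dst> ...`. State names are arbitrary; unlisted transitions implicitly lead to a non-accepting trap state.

Run two small machines in parallel and take their product. One (4 states) tracks how much of the suffix `pqq` has currently been matched; the other (3 states) tracks the count of `p`s, saturating at 2. Each combined state is a pair, one component from each; accept when both components accept.
        p   q  
>  S0   S1  S0 
   S1   S2  S3 
   S2   S2  S4 
   S3   S2  S5 
   S4   S2  S6 
 * S5   S2  S7 
   S6   S2  S8 
   S7   S2  S7 
   S8   S2  S8 
(> = start, * = accepting)

start=S0 accept=S5 S0-p->S1 S0-q->S0 S1-p->S2 S1-q->S3 S2-p->S2 S2-q->S4 S3-p->S2 S3-q->S5 S4-p->S2 S4-q->S6 S5-p->S2 S5-q->S7 S6-p->S2 S6-q->S8 S7-p->S2 S7-q->S7 S8-p->S2 S8-q->S8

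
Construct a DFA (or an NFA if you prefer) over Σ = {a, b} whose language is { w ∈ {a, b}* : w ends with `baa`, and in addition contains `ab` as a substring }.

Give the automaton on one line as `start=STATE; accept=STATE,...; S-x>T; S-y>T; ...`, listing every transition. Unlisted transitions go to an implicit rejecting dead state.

Build one automaton per condition and run them in lockstep. The first has 4 states tracking how much of the suffix `baa` has currently been matched; the second has 3 states tracking whether and how much of `ab` has been seen. A product state is a pair (one from each), accepting exactly when both do.
With 9 states:
        a   b  
>  S0   S1  S2 
   S1   S1  S3 
   S2   S4  S2 
   S3   S5  S3 
   S4   S6  S3 
   S5   S7  S3 
   S6   S1  S3 
 * S7   S8  S3 
   S8   S8  S3 
(> = start, * = accepting)

start=S0; accept=S7; S0-a>S1; S0-b>S2; S1-a>S1; S1-b>S3; S2-a>S4; S2-b>S2; S3-a>S5; S3-b>S3; S4-a>S6; S4-b>S3; S5-a>S7; S5-b>S3; S6-a>S1; S6-b>S3; S7-a>S8; S7-b>S3; S8-a>S8; S8-b>S3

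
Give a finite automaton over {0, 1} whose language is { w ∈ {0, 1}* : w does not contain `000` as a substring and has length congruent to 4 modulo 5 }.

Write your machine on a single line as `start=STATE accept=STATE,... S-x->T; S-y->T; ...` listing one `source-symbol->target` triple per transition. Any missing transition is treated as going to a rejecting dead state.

start=s0; accept=s10,s11,s12; s0-0->s1; s0-1->s2; s1-0->s3; s1-1->s4; s2-0->s5; s2-1->s4; s3-0->s6; s3-1->s7; s4-0->s8; s4-1->s7; s5-0->s9; s5-1->s7; s6-0->s6; s6-1->s6; s7-0->s10; s7-1->s11; s8-0->s12; s8-1->s11; s9-0->s6; s9-1->s11; s10-0->s13; s10-1->s0; s11-0->s14; s11-1->s0; s12-0->s6; s12-1->s0; s13-0->s6; s13-1->s2; s14-0->s15; s14-1->s2; s15-0->s6; s15-1->s4

Run two small machines in parallel and take their product. The first has 4 states tracking partial matches of the forbidden pattern `000`; the second has 5 states tracking the input length modulo 5. A product state is a pair (one from each), accepting exactly when both do. Equivalent product states are then merged.
          0    1  
>  s0     s1   s2 
   s1     s3   s4 
   s2     s5   s4 
   s3     s6   s7 
   s4     s8   s7 
   s5     s9   s7 
   s6     s6   s6 
   s7    s10  s11 
   s8    s12  s11 
   s9     s6  s11 
 * s10   s13   s0 
 * s11   s14   s0 
 * s12    s6   s0 
   s13    s6   s2 
   s14   s15   s2 
   s15    s6   s4 
(> = start, * = accepting)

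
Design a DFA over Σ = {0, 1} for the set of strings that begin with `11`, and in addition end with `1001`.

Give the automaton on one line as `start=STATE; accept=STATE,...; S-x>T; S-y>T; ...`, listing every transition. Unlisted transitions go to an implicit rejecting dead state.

Build one automaton per condition and run them in lockstep. One (4 states) tracks whether the input so far still matches the prefix `11`; the other (5 states) tracks how much of the suffix `1001` has currently been matched. Each combined state is a pair, one component from each; accept when both components accept. Minimizing collapses redundant product states.
       0  1 
>  A   B  C 
   B   B  B 
   C   B  D 
   D   E  D 
   E   F  D 
   F   G  H 
   G   G  D 
 * H   E  D 
(> = start, * = accepting)

start=A; accept=H; A-0>B; A-1>C; B-0>B; B-1>B; C-0>B; C-1>D; D-0>E; D-1>D; E-0>F; E-1>D; F-0>G; F-1>H; G-0>G; G-1>D; H-0>E; H-1>D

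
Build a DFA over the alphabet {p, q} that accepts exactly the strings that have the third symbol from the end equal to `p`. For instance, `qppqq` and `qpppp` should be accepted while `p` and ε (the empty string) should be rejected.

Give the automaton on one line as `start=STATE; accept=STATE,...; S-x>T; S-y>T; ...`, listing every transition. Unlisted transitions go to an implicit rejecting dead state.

Because acceptance depends on a position counted from the end, the machine has to buffer the most recent 3 symbols. Make each state the string of the last up-to-3 symbols read; on input `x` shift the window left and append `x`. Accept when the buffered window has length 3 and begins with `p`.
With 15 states:
          p    q  
>  s0     s1   s2 
   s1     s3   s4 
   s2     s5   s6 
   s3     s7   s8 
   s4     s9  s10 
   s5    s11  s12 
   s6    s13  s14 
 * s7     s7   s8 
 * s8     s9  s10 
 * s9    s11  s12 
 * s10   s13  s14 
   s11    s7   s8 
   s12    s9  s10 
   s13   s11  s12 
   s14   s13  s14 
(> = start, * = accepting)

start=s0; accept=s7,s8,s9,s10; s0-p>s1; s0-q>s2; s1-p>s3; s1-q>s4; s2-p>s5; s2-q>s6; s3-p>s7; s3-q>s8; s4-p>s9; s4-q>s10; s5-p>s11; s5-q>s12; s6-p>s13; s6-q>s14; s7-p>s7; s7-q>s8; s8-p>s9; s8-q>s10; s9-p>s11; s9-q>s12; s10-p>s13; s10-q>s14; s11-p>s7; s11-q>s8; s12-p>s9; s12-q>s10; s13-p>s11; s13-q>s12; s14-p>s13; s14-q>s14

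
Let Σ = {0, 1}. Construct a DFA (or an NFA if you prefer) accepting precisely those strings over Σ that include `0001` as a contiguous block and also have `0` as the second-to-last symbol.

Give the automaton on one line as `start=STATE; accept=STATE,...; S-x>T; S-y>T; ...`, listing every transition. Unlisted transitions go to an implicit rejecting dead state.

start=S0; accept=S8,S11; S0-0>S1; S0-1>S2; S1-0>S3; S1-1>S4; S2-0>S5; S2-1>S6; S3-0>S7; S3-1>S4; S4-0>S5; S4-1>S6; S5-0>S3; S5-1>S4; S6-0>S5; S6-1>S6; S7-0>S7; S7-1>S8; S8-0>S9; S8-1>S10; S9-0>S11; S9-1>S8; S10-0>S9; S10-1>S10; S11-0>S11; S11-1>S8

Handle the two conditions separately and then intersect. The first has 5 states tracking whether and how much of `0001` has been seen; the second has 7 states tracking the last 2 symbols read. A product state is a pair (one from each), accepting exactly when both do.
With 12 states:
          0    1  
>  S0     S1   S2 
   S1     S3   S4 
   S2     S5   S6 
   S3     S7   S4 
   S4     S5   S6 
   S5     S3   S4 
   S6     S5   S6 
   S7     S7   S8 
 * S8     S9  S10 
   S9    S11   S8 
   S10    S9  S10 
 * S11   S11   S8 
(> = start, * = accepting)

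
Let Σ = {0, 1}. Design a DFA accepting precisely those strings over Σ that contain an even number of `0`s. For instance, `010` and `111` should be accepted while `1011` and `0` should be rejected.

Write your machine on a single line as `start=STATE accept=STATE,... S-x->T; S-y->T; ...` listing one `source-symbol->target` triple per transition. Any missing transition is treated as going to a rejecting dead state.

The only thing that matters is how many `0`s have appeared, reduced mod 2. Use one state per residue: S0 for 0, …, S1 for 1. Reading `0` moves to the next residue; anything else stays put. S0 is accepting.
        0   1  
>* S0   S1  S0 
   S1   S0  S1 
(> = start, * = accepting)

start=S0; accept=S0; S0-0->S1; S0-1->S0; S1-0->S0; S1-1->S1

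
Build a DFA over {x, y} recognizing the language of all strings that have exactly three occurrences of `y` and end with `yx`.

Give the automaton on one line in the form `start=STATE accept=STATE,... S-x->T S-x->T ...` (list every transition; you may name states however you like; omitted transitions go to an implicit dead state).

Handle the two conditions separately and then intersect. The first has 5 states tracking the count of `y`s, saturating at 4; the second has 3 states tracking how much of the suffix `yx` has currently been matched. A product state is a pair (one from each), accepting exactly when both do. Equivalent product states are then merged.
6 states suffice.
        x   y  
>  q0   q0  q1 
   q1   q1  q2 
   q2   q2  q3 
   q3   q4  q5 
 * q4   q5  q5 
   q5   q5  q5 
(> = start, * = accepting)

start=q0 accept=q4 q0-x->q0 q0-y->q1 q1-x->q1 q1-y->q2 q2-x->q2 q2-y->q3 q3-x->q4 q3-y->q5 q4-x->q5 q4-y->q5 q5-x->q5 q5-y->q5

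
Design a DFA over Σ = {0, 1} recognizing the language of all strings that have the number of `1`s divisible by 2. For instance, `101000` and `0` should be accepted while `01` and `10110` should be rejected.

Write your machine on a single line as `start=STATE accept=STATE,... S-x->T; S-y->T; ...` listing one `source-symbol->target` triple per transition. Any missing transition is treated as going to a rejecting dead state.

The only thing that matters is how many `1`s have appeared, reduced mod 2. Use one state per residue: q0 for 0, …, q1 for 1. Reading `1` moves to the next residue; anything else stays put. q0 is accepting.
        0   1  
>* q0   q0  q1 
   q1   q1  q0 
(> = start, * = accepting)

start=q0; accept=q0; q0-0->q0; q0-1->q1; q1-0->q1; q1-1->q0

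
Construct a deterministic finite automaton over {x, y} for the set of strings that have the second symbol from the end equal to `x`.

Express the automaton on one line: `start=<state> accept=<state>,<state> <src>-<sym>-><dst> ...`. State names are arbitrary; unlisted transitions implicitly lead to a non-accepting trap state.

Because acceptance depends on a position counted from the end, the machine has to buffer the most recent 2 symbols. Make each state the string of the last up-to-2 symbols read; on input `x` shift the window left and append `x`. Accept when the buffered window has length 2 and begins with `x`.
       x  y 
>  A   B  C 
   B   D  E 
   C   F  G 
 * D   D  E 
 * E   F  G 
   F   D  E 
   G   F  G 
(> = start, * = accepting)

start=A accept=D,E A-x->B A-y->C B-x->D B-y->E C-x->F C-y->G D-x->D D-y->E E-x->F E-y->G F-x->D F-y->E G-x->F G-y->G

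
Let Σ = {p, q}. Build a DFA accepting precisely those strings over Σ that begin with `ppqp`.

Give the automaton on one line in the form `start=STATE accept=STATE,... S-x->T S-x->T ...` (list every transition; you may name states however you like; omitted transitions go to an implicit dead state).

Walk along `ppqp` while the input agrees: from A take `p` to B, and so on. Any deviation drops to the rejecting sink F. Once E is reached the prefix is confirmed and every continuation is accepted.
6 states suffice.
       p  q 
>  A   B  F 
   B   C  F 
   C   F  D 
   D   E  F 
 * E   E  E 
   F   F  F 
(> = start, * = accepting)

start=A accept=E A-p->B A-q->F B-p->C B-q->F C-p->F C-q->D D-p->E D-q->F E-p->E E-q->E F-p->F F-q->F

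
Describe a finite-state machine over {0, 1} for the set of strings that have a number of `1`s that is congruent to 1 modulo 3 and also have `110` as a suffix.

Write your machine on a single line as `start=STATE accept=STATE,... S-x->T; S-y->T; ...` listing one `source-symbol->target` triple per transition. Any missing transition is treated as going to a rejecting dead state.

start=s0; accept=s5; s0-0->s0; s0-1->s1; s1-0->s1; s1-1->s2; s2-0->s2; s2-1->s3; s3-0->s0; s3-1->s4; s4-0->s5; s4-1->s2; s5-0->s1; s5-1->s2

Build one automaton per condition and run them in lockstep. One (3 states) tracks the count of `1`s modulo 3; the other (4 states) tracks how much of the suffix `110` has currently been matched. Each combined state is a pair, one component from each; accept when both components accept. Minimizing collapses redundant product states.
6 states suffice.
        0   1  
>  s0   s0  s1 
   s1   s1  s2 
   s2   s2  s3 
   s3   s0  s4 
   s4   s5  s2 
 * s5   s1  s2 
(> = start, * = accepting)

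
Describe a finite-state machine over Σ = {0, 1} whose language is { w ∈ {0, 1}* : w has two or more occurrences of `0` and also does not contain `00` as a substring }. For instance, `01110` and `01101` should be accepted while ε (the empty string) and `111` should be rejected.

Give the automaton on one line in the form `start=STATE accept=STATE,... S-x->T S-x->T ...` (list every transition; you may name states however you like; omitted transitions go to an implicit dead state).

Handle the two conditions separately and then intersect. One (4 states) tracks the count of `0`s, saturating at 3; the other (3 states) tracks partial matches of the forbidden pattern `00`. Each combined state is a pair, one component from each; accept when both components accept.
A 9-state machine:
       0  1 
>  A   B  A 
   B   C  D 
   C   E  C 
   D   F  D 
   E   E  E 
 * F   E  G 
 * G   H  G 
 * H   E  I 
 * I   H  I 
(> = start, * = accepting)

start=A accept=F,G,H,I A-0->B A-1->A B-0->C B-1->D C-0->E C-1->C D-0->F D-1->D E-0->E E-1->E F-0->E F-1->G G-0->H G-1->G H-0->E H-1->I I-0->H I-1->I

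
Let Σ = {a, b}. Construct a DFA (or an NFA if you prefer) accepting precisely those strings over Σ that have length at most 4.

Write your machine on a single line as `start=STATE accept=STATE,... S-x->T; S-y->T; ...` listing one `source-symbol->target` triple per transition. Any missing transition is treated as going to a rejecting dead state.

We only need to distinguish lengths 0, 1, …, 4, and '>4'. Chain q0 → q1 → q2 → q3 → q4 → q5 on every symbol, with q5 looping. Accepting states: {q0, q1, q2, q3, q4}.
A 6-state machine:
        a   b  
>* q0   q1  q1 
 * q1   q2  q2 
 * q2   q3  q3 
 * q3   q4  q4 
 * q4   q5  q5 
   q5   q5  q5 
(> = start, * = accepting)

start=q0; accept=q0,q1,q2,q3,q4; q0-a->q1; q0-b->q1; q1-a->q2; q1-b->q2; q2-a->q3; q2-b->q3; q3-a->q4; q3-b->q4; q4-a->q5; q4-b->q5; q5-a->q5; q5-b->q5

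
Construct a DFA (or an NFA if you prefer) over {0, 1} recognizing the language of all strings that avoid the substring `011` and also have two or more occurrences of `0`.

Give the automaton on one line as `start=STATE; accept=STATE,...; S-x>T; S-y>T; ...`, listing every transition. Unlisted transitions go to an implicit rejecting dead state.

Run two small machines in parallel and take their product. The first has 4 states tracking partial matches of the forbidden pattern `011`; the second has 4 states tracking the count of `0`s, saturating at 3. A product state is a pair (one from each), accepting exactly when both do.
A 10-state machine:
        0   1  
>  q0   q1  q0 
   q1   q2  q3 
 * q2   q4  q5 
   q3   q2  q6 
 * q4   q4  q7 
 * q5   q4  q8 
   q6   q8  q6 
 * q7   q4  q9 
   q8   q9  q8 
   q9   q9  q9 
(> = start, * = accepting)

start=q0; accept=q2,q4,q5,q7; q0-0>q1; q0-1>q0; q1-0>q2; q1-1>q3; q2-0>q4; q2-1>q5; q3-0>q2; q3-1>q6; q4-0>q4; q4-1>q7; q5-0>q4; q5-1>q8; q6-0>q8; q6-1>q6; q7-0>q4; q7-1>q9; q8-0>q9; q8-1>q8; q9-0>q9; q9-1>q9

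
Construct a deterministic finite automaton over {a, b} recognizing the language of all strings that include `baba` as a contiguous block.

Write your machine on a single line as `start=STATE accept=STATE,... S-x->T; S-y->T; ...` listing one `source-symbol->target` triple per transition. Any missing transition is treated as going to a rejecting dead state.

States S0..S3 record the length of the longest prefix of `baba` that matches the current input suffix. Reaching S4 means `baba` has been seen, and we stay there forever. Accept from S4.
A 5-state machine:
        a   b  
>  S0   S0  S1 
   S1   S2  S1 
   S2   S0  S3 
   S3   S4  S1 
 * S4   S4  S4 
(> = start, * = accepting)

start=S0; accept=S4; S0-a->S0; S0-b->S1; S1-a->S2; S1-b->S1; S2-a->S0; S2-b->S3; S3-a->S4; S3-b->S1; S4-a->S4; S4-b->S4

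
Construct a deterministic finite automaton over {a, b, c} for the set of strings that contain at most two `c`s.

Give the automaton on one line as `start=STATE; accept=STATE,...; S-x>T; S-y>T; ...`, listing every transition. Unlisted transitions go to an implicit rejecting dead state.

Only the number of `c`s matters, and only up to 3. Make a chain q0 → q1 → q2 → q3 advanced by each `c` (with q3 absorbing); every other symbol self-loops. The accepting set is {q0, q1, q2}.
A 4-state machine:
        a   b   c  
>* q0   q0  q0  q1 
 * q1   q1  q1  q2 
 * q2   q2  q2  q3 
   q3   q3  q3  q3 
(> = start, * = accepting)

start=q0; accept=q0,q1,q2; q0-a>q0; q0-b>q0; q0-c>q1; q1-a>q1; q1-b>q1; q1-c>q2; q2-a>q2; q2-b>q2; q2-c>q3; q3-a>q3; q3-b>q3; q3-c>q3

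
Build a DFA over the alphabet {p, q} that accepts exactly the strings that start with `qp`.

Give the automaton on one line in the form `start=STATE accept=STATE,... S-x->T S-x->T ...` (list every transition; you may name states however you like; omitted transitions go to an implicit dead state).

start=A accept=C A-p->D A-q->B B-p->C B-q->D C-p->C C-q->C D-p->D D-q->D

Walk along `qp` while the input agrees: from A take `q` to B, and so on. Any deviation drops to the rejecting sink D. Once C is reached the prefix is confirmed and every continuation is accepted.
4 states suffice.
       p  q 
>  A   D  B 
   B   C  D 
 * C   C  C 
   D   D  D 
(> = start, * = accepting)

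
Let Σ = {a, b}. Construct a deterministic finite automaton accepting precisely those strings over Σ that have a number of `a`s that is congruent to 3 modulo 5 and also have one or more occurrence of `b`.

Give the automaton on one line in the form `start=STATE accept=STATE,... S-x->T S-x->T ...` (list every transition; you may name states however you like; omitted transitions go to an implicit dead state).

start=q0 accept=q10,q13 q0-a->q1 q0-b->q2 q1-a->q3 q1-b->q4 q2-a->q4 q2-b->q5 q3-a->q6 q3-b->q7 q4-a->q7 q4-b->q8 q5-a->q8 q5-b->q5 q6-a->q9 q6-b->q10 q7-a->q10 q7-b->q11 q8-a->q11 q8-b->q8 q9-a->q0 q9-b->q12 q10-a->q12 q10-b->q13 q11-a->q13 q11-b->q11 q12-a->q2 q12-b->q14 q13-a->q14 q13-b->q13 q14-a->q5 q14-b->q14

Handle the two conditions separately and then intersect. The first has 5 states tracking the count of `a`s modulo 5; the second has 3 states tracking the count of `b`s, saturating at 2. A product state is a pair (one from each), accepting exactly when both do.
With 15 states:
          a    b  
>  q0     q1   q2 
   q1     q3   q4 
   q2     q4   q5 
   q3     q6   q7 
   q4     q7   q8 
   q5     q8   q5 
   q6     q9  q10 
   q7    q10  q11 
   q8    q11   q8 
   q9     q0  q12 
 * q10   q12  q13 
   q11   q13  q11 
   q12    q2  q14 
 * q13   q14  q13 
   q14    q5  q14 
(> = start, * = accepting)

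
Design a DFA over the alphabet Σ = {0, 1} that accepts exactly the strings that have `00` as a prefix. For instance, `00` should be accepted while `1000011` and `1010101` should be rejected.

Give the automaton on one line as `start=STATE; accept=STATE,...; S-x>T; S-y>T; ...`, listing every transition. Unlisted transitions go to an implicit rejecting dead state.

Walk along `00` while the input agrees: from s0 take `0` to s1, and so on. Any deviation drops to the rejecting sink s3. Once s2 is reached the prefix is confirmed and every continuation is accepted.
4 states suffice.
        0   1  
>  s0   s1  s3 
   s1   s2  s3 
 * s2   s2  s2 
   s3   s3  s3 
(> = start, * = accepting)

start=s0; accept=s2; s0-0>s1; s0-1>s3; s1-0>s2; s1-1>s3; s2-0>s2; s2-1>s2; s3-0>s3; s3-1>s3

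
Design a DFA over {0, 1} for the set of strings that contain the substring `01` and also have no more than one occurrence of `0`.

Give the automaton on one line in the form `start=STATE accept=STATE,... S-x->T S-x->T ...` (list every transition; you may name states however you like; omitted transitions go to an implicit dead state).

start=q0 accept=q3 q0-0->q1 q0-1->q0 q1-0->q2 q1-1->q3 q2-0->q2 q2-1->q4 q3-0->q4 q3-1->q3 q4-0->q4 q4-1->q4

Build one automaton per condition and run them in lockstep. One (3 states) tracks whether and how much of `01` has been seen; the other (3 states) tracks the count of `0`s, saturating at 2. Each combined state is a pair, one component from each; accept when both components accept.
        0   1  
>  q0   q1  q0 
   q1   q2  q3 
   q2   q2  q4 
 * q3   q4  q3 
   q4   q4  q4 
(> = start, * = accepting)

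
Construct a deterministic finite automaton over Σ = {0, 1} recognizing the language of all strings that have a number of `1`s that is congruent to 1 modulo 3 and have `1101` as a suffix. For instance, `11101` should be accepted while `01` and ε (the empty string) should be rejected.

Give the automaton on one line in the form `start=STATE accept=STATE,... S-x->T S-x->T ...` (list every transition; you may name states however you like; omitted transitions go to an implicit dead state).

start=A accept=G A-0->A A-1->B B-0->B B-1->C C-0->D C-1->E D-0->D D-1->A E-0->F E-1->B F-0->A F-1->G G-0->B G-1->C

Build one automaton per condition and run them in lockstep. One (3 states) tracks the count of `1`s modulo 3; the other (5 states) tracks how much of the suffix `1101` has currently been matched. Each combined state is a pair, one component from each; accept when both components accept. Minimizing collapses redundant product states.
With 7 states:
       0  1 
>  A   A  B 
   B   B  C 
   C   D  E 
   D   D  A 
   E   F  B 
   F   A  G 
 * G   B  C 
(> = start, * = accepting)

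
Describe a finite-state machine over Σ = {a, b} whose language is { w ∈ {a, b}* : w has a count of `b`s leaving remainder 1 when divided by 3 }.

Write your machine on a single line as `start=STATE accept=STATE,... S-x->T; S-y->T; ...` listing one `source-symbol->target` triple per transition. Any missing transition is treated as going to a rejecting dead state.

The only thing that matters is how many `b`s have appeared, reduced mod 3. Use one state per residue: S0 for 0, …, S2 for 2. Reading `b` moves to the next residue; anything else stays put. S1 is accepting.
        a   b  
>  S0   S0  S1 
 * S1   S1  S2 
   S2   S2  S0 
(> = start, * = accepting)

start=S0; accept=S1; S0-a->S0; S0-b->S1; S1-a->S1; S1-b->S2; S2-a->S2; S2-b->S0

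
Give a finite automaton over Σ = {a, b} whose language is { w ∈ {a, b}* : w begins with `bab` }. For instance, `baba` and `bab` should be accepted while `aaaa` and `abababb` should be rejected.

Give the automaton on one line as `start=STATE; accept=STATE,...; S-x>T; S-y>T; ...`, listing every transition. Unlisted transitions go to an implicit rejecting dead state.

start=q0; accept=q3; q0-a>q4; q0-b>q1; q1-a>q2; q1-b>q4; q2-a>q4; q2-b>q3; q3-a>q3; q3-b>q3; q4-a>q4; q4-b>q4

Walk along `bab` while the input agrees: from q0 take `b` to q1, and so on. Any deviation drops to the rejecting sink q4. Once q3 is reached the prefix is confirmed and every continuation is accepted.
A 5-state machine:
        a   b  
>  q0   q4  q1 
   q1   q2  q4 
   q2   q4  q3 
 * q3   q3  q3 
   q4   q4  q4 
(> = start, * = accepting)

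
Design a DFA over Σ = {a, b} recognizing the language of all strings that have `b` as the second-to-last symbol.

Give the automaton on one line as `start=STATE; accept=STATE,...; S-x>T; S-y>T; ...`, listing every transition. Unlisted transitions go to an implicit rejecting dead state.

Because acceptance depends on a position counted from the end, the machine has to buffer the most recent 2 symbols. Make each state the string of the last up-to-2 symbols read; on input `x` shift the window left and append `x`. Accept when the buffered window has length 2 and begins with `b`.
7 states suffice.
        a   b  
>  q0   q1  q2 
   q1   q3  q4 
   q2   q5  q6 
   q3   q3  q4 
   q4   q5  q6 
 * q5   q3  q4 
 * q6   q5  q6 
(> = start, * = accepting)

start=q0; accept=q5,q6; q0-a>q1; q0-b>q2; q1-a>q3; q1-b>q4; q2-a>q5; q2-b>q6; q3-a>q3; q3-b>q4; q4-a>q5; q4-b>q6; q5-a>q3; q5-b>q4; q6-a>q5; q6-b>q6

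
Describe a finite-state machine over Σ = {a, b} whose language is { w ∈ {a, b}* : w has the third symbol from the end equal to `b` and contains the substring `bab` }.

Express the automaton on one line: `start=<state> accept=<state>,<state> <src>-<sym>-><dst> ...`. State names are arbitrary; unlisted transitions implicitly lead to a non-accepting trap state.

Build one automaton per condition and run them in lockstep. The first has 15 states tracking the last 3 symbols read; the second has 4 states tracking whether and how much of `bab` has been seen. A product state is a pair (one from each), accepting exactly when both do. Minimizing collapses redundant product states.
With 11 states:
          a    b  
>  q0     q0   q1 
   q1     q2   q1 
   q2     q0   q3 
 * q3     q4   q5 
   q4     q6   q3 
   q5     q7   q8 
 * q6     q9  q10 
 * q7     q6   q3 
 * q8     q7   q8 
   q9     q9  q10 
   q10    q4   q5 
(> = start, * = accepting)

start=q0 accept=q3,q6,q7,q8 q0-a->q0 q0-b->q1 q1-a->q2 q1-b->q1 q2-a->q0 q2-b->q3 q3-a->q4 q3-b->q5 q4-a->q6 q4-b->q3 q5-a->q7 q5-b->q8 q6-a->q9 q6-b->q10 q7-a->q6 q7-b->q3 q8-a->q7 q8-b->q8 q9-a->q9 q9-b->q10 q10-a->q4 q10-b->q5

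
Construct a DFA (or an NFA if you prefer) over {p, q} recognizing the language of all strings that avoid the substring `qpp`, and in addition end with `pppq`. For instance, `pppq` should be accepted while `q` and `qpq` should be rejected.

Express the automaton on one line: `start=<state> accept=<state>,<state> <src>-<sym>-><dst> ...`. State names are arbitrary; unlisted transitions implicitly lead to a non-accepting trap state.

Handle the two conditions separately and then intersect. The first has 4 states tracking partial matches of the forbidden pattern `qpp`; the second has 5 states tracking how much of the suffix `pppq` has currently been matched. A product state is a pair (one from each), accepting exactly when both do. After merging equivalent states the machine shrinks.
With 6 states:
        p   q  
>  S0   S1  S2 
   S1   S3  S2 
   S2   S2  S2 
   S3   S4  S2 
   S4   S4  S5 
 * S5   S2  S2 
(> = start, * = accepting)

start=S0 accept=S5 S0-p->S1 S0-q->S2 S1-p->S3 S1-q->S2 S2-p->S2 S2-q->S2 S3-p->S4 S3-q->S2 S4-p->S4 S4-q->S5 S5-p->S2 S5-q->S2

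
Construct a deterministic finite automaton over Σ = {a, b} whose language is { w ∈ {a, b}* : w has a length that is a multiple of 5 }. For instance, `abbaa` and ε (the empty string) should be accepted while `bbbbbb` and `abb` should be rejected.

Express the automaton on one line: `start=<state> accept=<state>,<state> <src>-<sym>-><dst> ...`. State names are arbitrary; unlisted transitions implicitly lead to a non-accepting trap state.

Count input length modulo 5: every symbol advances one step around the cycle S0 → S1 → S2 → S3 → S4 → S0. Accept at S0.
5 states suffice.
        a   b  
>* S0   S1  S1 
   S1   S2  S2 
   S2   S3  S3 
   S3   S4  S4 
   S4   S0  S0 
(> = start, * = accepting)

start=S0 accept=S0 S0-a->S1 S0-b->S1 S1-a->S2 S1-b->S2 S2-a->S3 S2-b->S3 S3-a->S4 S3-b->S4 S4-a->S0 S4-b->S0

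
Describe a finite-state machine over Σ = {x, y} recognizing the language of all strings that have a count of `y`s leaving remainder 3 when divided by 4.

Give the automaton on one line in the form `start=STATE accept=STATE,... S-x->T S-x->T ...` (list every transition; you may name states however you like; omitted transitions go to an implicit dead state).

The only thing that matters is how many `y`s have appeared, reduced mod 4. Use one state per residue: q0 for 0, …, q3 for 3. Reading `y` moves to the next residue; anything else stays put. q3 is accepting.
With 4 states:
        x   y  
>  q0   q0  q1 
   q1   q1  q2 
   q2   q2  q3 
 * q3   q3  q0 
(> = start, * = accepting)

start=q0 accept=q3 q0-x->q0 q0-y->q1 q1-x->q1 q1-y->q2 q2-x->q2 q2-y->q3 q3-x->q3 q3-y->q0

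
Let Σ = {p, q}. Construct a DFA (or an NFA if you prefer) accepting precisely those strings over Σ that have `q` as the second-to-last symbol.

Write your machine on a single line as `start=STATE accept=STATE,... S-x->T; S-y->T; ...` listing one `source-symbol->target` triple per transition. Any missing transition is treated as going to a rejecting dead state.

A DFA must remember the last 2 symbols (since which symbol is second-to-last isn't known until the input ends). Use one state per possible window of the last ≤2 symbols; accept from those whose window starts with `q`.
A 7-state machine:
       p  q 
>  A   B  C 
   B   D  E 
   C   F  G 
   D   D  E 
   E   F  G 
 * F   D  E 
 * G   F  G 
(> = start, * = accepting)

start=A; accept=F,G; A-p->B; A-q->C; B-p->D; B-q->E; C-p->F; C-q->G; D-p->D; D-q->E; E-p->F; E-q->G; F-p->D; F-q->E; G-p->F; G-q->G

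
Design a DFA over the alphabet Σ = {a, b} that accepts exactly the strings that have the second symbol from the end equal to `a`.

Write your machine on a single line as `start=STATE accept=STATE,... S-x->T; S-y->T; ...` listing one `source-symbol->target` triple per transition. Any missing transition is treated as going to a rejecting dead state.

start=s0; accept=s3,s4; s0-a->s1; s0-b->s2; s1-a->s3; s1-b->s4; s2-a->s5; s2-b->s6; s3-a->s3; s3-b->s4; s4-a->s5; s4-b->s6; s5-a->s3; s5-b->s4; s6-a->s5; s6-b->s6

A DFA must remember the last 2 symbols (since which symbol is second-to-last isn't known until the input ends). Use one state per possible window of the last ≤2 symbols; accept from those whose window starts with `a`.
7 states suffice.
        a   b  
>  s0   s1  s2 
   s1   s3  s4 
   s2   s5  s6 
 * s3   s3  s4 
 * s4   s5  s6 
   s5   s3  s4 
   s6   s5  s6 
(> = start, * = accepting)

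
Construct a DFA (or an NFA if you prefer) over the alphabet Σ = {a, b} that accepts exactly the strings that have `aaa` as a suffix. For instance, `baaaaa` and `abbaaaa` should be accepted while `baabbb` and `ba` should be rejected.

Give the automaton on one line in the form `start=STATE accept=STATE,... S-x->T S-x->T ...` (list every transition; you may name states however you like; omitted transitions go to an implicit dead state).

start=s0 accept=s3 s0-a->s1 s0-b->s0 s1-a->s2 s1-b->s0 s2-a->s3 s2-b->s0 s3-a->s3 s3-b->s0

Remember how much of `aaa` the current input suffix matches. State s0 means no match yet; s1 means the last symbol is `a`; s2 means the last 2 symbols are `aa`; s3 means the last 3 symbols are `aaa`. Only s3 accepts. On a mismatch, fall back to the longest proper suffix that is still a prefix of `aaa`.
        a   b  
>  s0   s1  s0 
   s1   s2  s0 
   s2   s3  s0 
 * s3   s3  s0 
(> = start, * = accepting)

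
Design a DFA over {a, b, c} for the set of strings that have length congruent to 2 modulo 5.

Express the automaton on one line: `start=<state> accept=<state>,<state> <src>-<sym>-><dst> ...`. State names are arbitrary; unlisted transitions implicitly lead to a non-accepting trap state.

start=q0 accept=q2 q0-a->q1 q0-b->q1 q0-c->q1 q1-a->q2 q1-b->q2 q1-c->q2 q2-a->q3 q2-b->q3 q2-c->q3 q3-a->q4 q3-b->q4 q3-c->q4 q4-a->q0 q4-b->q0 q4-c->q0

Count input length modulo 5: every symbol advances one step around the cycle q0 → q1 → q2 → q3 → q4 → q0. Accept at q2.
With 5 states:
        a   b   c  
>  q0   q1  q1  q1 
   q1   q2  q2  q2 
 * q2   q3  q3  q3 
   q3   q4  q4  q4 
   q4   q0  q0  q0 
(> = start, * = accepting)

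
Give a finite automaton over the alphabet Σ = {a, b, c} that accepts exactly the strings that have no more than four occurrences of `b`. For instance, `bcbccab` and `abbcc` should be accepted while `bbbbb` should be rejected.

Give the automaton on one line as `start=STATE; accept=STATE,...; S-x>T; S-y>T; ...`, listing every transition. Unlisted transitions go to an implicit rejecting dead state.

Count `b`s, saturating at 5: states q0 through q4 mean 0 through 4 `b`s seen; q5 means more than 4. Each `b` increments (capped at q5); other symbols loop. Accept from {q0, q1, q2, q3, q4}.
6 states suffice.
        a   b   c  
>* q0   q0  q1  q0 
 * q1   q1  q2  q1 
 * q2   q2  q3  q2 
 * q3   q3  q4  q3 
 * q4   q4  q5  q4 
   q5   q5  q5  q5 
(> = start, * = accepting)

start=q0; accept=q0,q1,q2,q3,q4; q0-a>q0; q0-b>q1; q0-c>q0; q1-a>q1; q1-b>q2; q1-c>q1; q2-a>q2; q2-b>q3; q2-c>q2; q3-a>q3; q3-b>q4; q3-c>q3; q4-a>q4; q4-b>q5; q4-c>q4; q5-a>q5; q5-b>q5; q5-c>q5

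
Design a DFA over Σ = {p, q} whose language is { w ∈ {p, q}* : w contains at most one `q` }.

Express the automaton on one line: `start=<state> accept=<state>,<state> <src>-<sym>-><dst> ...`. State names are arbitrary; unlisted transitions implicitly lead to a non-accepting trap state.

Count `q`s, saturating at 2: state s0 means no `q` yet, s1 means one `q` seen, s2 means more than one. Each `q` increments (capped at s2); other symbols loop. Accept from {s0, s1}.
With 3 states:
        p   q  
>* s0   s0  s1 
 * s1   s1  s2 
   s2   s2  s2 
(> = start, * = accepting)

start=s0 accept=s0,s1 s0-p->s0 s0-q->s1 s1-p->s1 s1-q->s2 s2-p->s2 s2-q->s2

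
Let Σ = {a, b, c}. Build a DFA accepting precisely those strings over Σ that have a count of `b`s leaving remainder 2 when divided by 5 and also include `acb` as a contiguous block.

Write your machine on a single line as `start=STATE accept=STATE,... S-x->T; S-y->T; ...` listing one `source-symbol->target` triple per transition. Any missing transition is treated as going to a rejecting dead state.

Run two small machines in parallel and take their product. One (5 states) tracks the count of `b`s modulo 5; the other (4 states) tracks whether and how much of `acb` has been seen. Each combined state is a pair, one component from each; accept when both components accept.
A 20-state machine:
          a    b    c  
>  q0     q1   q2   q0 
   q1     q1   q2   q3 
   q2     q4   q5   q2 
   q3     q1   q6   q0 
   q4     q4   q5   q7 
   q5     q8   q9   q5 
   q6     q6  q10   q6 
   q7     q4  q10   q2 
   q8     q8   q9  q11 
   q9    q12  q13   q9 
 * q10   q10  q14  q10 
   q11    q8  q14   q5 
   q12   q12  q13  q15 
   q13   q16   q0  q13 
   q14   q14  q17  q14 
   q15   q12  q17   q9 
   q16   q16   q0  q18 
   q17   q17  q19  q17 
   q18   q16  q19  q13 
   q19   q19   q6  q19 
(> = start, * = accepting)

start=q0; accept=q10; q0-a->q1; q0-b->q2; q0-c->q0; q1-a->q1; q1-b->q2; q1-c->q3; q2-a->q4; q2-b->q5; q2-c->q2; q3-a->q1; q3-b->q6; q3-c->q0; q4-a->q4; q4-b->q5; q4-c->q7; q5-a->q8; q5-b->q9; q5-c->q5; q6-a->q6; q6-b->q10; q6-c->q6; q7-a->q4; q7-b->q10; q7-c->q2; q8-a->q8; q8-b->q9; q8-c->q11; q9-a->q12; q9-b->q13; q9-c->q9; q10-a->q10; q10-b->q14; q10-c->q10; q11-a->q8; q11-b->q14; q11-c->q5; q12-a->q12; q12-b->q13; q12-c->q15; q13-a->q16; q13-b->q0; q13-c->q13; q14-a->q14; q14-b->q17; q14-c->q14; q15-a->q12; q15-b->q17; q15-c->q9; q16-a->q16; q16-b->q0; q16-c->q18; q17-a->q17; q17-b->q19; q17-c->q17; q18-a->q16; q18-b->q19; q18-c->q13; q19-a->q19; q19-b->q6; q19-c->q19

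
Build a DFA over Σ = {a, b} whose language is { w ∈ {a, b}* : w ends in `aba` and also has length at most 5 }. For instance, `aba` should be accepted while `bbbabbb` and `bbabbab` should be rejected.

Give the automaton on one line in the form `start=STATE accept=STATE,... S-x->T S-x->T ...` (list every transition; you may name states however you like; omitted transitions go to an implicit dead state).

start=s0 accept=s8,s12,s16 s0-a->s1 s0-b->s2 s1-a->s3 s1-b->s4 s2-a->s3 s2-b->s5 s3-a->s6 s3-b->s7 s4-a->s8 s4-b->s9 s5-a->s6 s5-b->s9 s6-a->s10 s6-b->s11 s7-a->s12 s7-b->s13 s8-a->s10 s8-b->s11 s9-a->s10 s9-b->s13 s10-a->s14 s10-b->s15 s11-a->s16 s11-b->s17 s12-a->s14 s12-b->s15 s13-a->s14 s13-b->s17 s14-a->s18 s14-b->s19 s15-a->s20 s15-b->s21 s16-a->s18 s16-b->s19 s17-a->s18 s17-b->s21 s18-a->s18 s18-b->s19 s19-a->s20 s19-b->s21 s20-a->s18 s20-b->s19 s21-a->s18 s21-b->s21

Run two small machines in parallel and take their product. The first has 4 states tracking how much of the suffix `aba` has currently been matched; the second has 7 states tracking the input length, saturating at 6. A product state is a pair (one from each), accepting exactly when both do.
A 22-state machine:
          a    b  
>  s0     s1   s2 
   s1     s3   s4 
   s2     s3   s5 
   s3     s6   s7 
   s4     s8   s9 
   s5     s6   s9 
   s6    s10  s11 
   s7    s12  s13 
 * s8    s10  s11 
   s9    s10  s13 
   s10   s14  s15 
   s11   s16  s17 
 * s12   s14  s15 
   s13   s14  s17 
   s14   s18  s19 
   s15   s20  s21 
 * s16   s18  s19 
   s17   s18  s21 
   s18   s18  s19 
   s19   s20  s21 
   s20   s18  s19 
   s21   s18  s21 
(> = start, * = accepting)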